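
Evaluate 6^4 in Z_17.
6^{4} = 1296 ≡ 4 mod 17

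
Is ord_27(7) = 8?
Powers of 7 mod 27: 7^1≡7, 7^2≡22, 7^3≡19, 7^4≡25, 7^5≡13, 7^6≡10, 7^7≡16, 7^8≡4, 7^9≡1. 7^8≡4≢1, so ord ≠ 8. No, the actual order is 9.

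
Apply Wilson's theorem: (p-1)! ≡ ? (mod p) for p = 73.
By Wilson's theorem, (72)! ≡ -1 ≡ 72 (mod 73)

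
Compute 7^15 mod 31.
By repeated squaring (mod 31): 7^{1}≡7, 7^{2}≡18, 7^{4}≡14, 7^{8}≡10. Then 7^{15} = 7^{8+4+2+1} ≡ 10 × 14 × 18 × 7 ≡ 1 (mod 31)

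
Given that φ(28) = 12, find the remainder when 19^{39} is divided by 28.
By Euler: 19^{12} ≡ 1 (mod 28) since gcd(19, 28) = 1. 39 = 3×12 + 3. So 19^{39} ≡ 19^{3} ≡ 27 (mod 28)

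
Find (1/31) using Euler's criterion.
(1/31) = 1^{15} mod 31 = 1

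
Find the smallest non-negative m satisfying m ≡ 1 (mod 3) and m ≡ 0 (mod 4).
M = 3 × 4 = 12. M₁ = 4, y₁ ≡ 1 (mod 3). M₂ = 3, y₂ ≡ 3 (mod 4). m = 1×4×1 + 0×3×3 ≡ 4 (mod 12)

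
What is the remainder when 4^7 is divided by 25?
By repeated squaring (mod 25): 4^{1}≡4, 4^{2}≡16, 4^{4}≡6. Then 4^{7} = 4^{4+2+1} ≡ 6 × 16 × 4 ≡ 9 (mod 25)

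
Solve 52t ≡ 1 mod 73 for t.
Since 73 is prime, by Fermat 52^(-1) ≡ 52^{71} ≡ 66 mod 73. Verify: 52 × 66 = 3432 ≡ 1 mod 73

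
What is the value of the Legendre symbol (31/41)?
(31/41) = 31^{20} mod 41 = 1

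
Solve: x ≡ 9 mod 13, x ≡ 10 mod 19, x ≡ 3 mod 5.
M = 13 × 19 × 5 = 1235. M₁ = 95, y₁ ≡ 10 mod 13. M₂ = 65, y₂ ≡ 12 mod 19. M₃ = 247, y₃ ≡ 3 mod 5. x = 9×95×10 + 10×65×12 + 3×247×3 ≡ 48 mod 1235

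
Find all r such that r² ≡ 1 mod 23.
The square roots of 1 mod 23 are 1 and 22. Verify: 1² = 1 ≡ 1 mod 23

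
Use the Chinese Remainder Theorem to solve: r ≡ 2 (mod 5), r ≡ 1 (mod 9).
M = 5 × 9 = 45. M₁ = 9, y₁ ≡ 4 (mod 5). M₂ = 5, y₂ ≡ 2 (mod 9). r = 2×9×4 + 1×5×2 ≡ 37 (mod 45)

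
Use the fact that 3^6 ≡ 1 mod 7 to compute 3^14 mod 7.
By Fermat: 3^{6} ≡ 1 mod 7. 14 = 2×6 + 2. So 3^{14} ≡ 3^{2} ≡ 2 mod 7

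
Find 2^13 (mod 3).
Using Fermat: 2^{2} ≡ 1 (mod 3). 13 ≡ 1 (mod 2). So 2^{13} ≡ 2^{1} ≡ 2 (mod 3)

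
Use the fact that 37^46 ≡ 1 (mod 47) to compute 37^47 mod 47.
By Fermat: 37^{46} ≡ 1 (mod 47). So 37^{47} = 37^{46} · 37^{1} ≡ 37^{1} ≡ 37 (mod 47)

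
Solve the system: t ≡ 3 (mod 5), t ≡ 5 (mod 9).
M = 5 × 9 = 45. M₁ = 9, y₁ ≡ 4 (mod 5). M₂ = 5, y₂ ≡ 2 (mod 9). t = 3×9×4 + 5×5×2 ≡ 23 (mod 45)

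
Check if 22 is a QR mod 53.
By Euler's criterion: 22^{26} ≡ 52 mod 53. Since this equals -1 (≡ 52), 22 is not a QR.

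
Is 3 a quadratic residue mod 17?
By Euler's criterion: 3^{8} ≡ 16 mod 17. Since this equals -1 (≡ 16), 3 is not a QR.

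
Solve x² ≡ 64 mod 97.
The square roots of 64 mod 97 are 89 and 8. Verify: 89² = 7921 ≡ 64 mod 97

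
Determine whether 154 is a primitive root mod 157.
154^{39} ≡ 1 mod 157 and 39 < 156, so ord_157(154) = 39 ≠ 156 and 154 is not a primitive root.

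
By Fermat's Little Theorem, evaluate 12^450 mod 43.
By Fermat: 12^{42} ≡ 1 (mod 43). 450 ≡ 30 (mod 42). So 12^{450} ≡ 12^{30} ≡ 4 (mod 43)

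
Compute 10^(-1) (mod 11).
Since 11 is prime, by Fermat 10^(-1) ≡ 10^{9} ≡ 10 (mod 11). Verify: 10 × 10 = 100 ≡ 1 (mod 11)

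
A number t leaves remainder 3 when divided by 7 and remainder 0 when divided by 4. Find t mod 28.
M = 7 × 4 = 28. M₁ = 4, y₁ ≡ 2 mod 7. M₂ = 7, y₂ ≡ 3 mod 4. t = 3×4×2 + 0×7×3 ≡ 24 mod 28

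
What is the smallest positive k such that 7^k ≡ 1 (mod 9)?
Powers of 7 mod 9: 7^1≡7, 7^2≡4, 7^3≡1. ord_9(7) = 3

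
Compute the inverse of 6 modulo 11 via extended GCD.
Extended GCD: 6(2) + 11(-1) = 1. So 6^(-1) ≡ 2 mod 11. Verify: 6 × 2 = 12 ≡ 1 mod 11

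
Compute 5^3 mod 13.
5^{3} = 125 ≡ 8 mod 13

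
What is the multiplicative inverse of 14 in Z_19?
Since 19 is prime, by Fermat 14^(-1) ≡ 14^{17} ≡ 15 mod 19. Verify: 14 × 15 = 210 ≡ 1 mod 19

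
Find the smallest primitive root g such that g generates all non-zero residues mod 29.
g = 2. Powers: [2, 4, 8, 16, 3, 6, 12, 24, 19, 9, ...] generates all 28 non-zero residues.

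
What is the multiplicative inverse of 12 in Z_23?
Since 23 is prime, by Fermat 12^(-1) ≡ 12^{21} ≡ 2 (mod 23). Verify: 12 × 2 = 24 ≡ 1 (mod 23)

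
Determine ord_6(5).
Powers of 5 mod 6: 5^1≡5, 5^2≡1. So the order of 5 is 2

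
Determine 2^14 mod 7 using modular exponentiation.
Using Fermat: 2^{6} ≡ 1 (mod 7). 14 ≡ 2 (mod 6). So 2^{14} ≡ 2^{2} ≡ 4 (mod 7)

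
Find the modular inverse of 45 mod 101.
Since 101 is prime, by Fermat 45^(-1) ≡ 45^{99} ≡ 9 mod 101. Verify: 45 × 9 = 405 ≡ 1 mod 101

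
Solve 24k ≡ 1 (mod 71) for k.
Since 71 is prime, by Fermat 24^(-1) ≡ 24^{69} ≡ 3 (mod 71). Verify: 24 × 3 = 72 ≡ 1 (mod 71)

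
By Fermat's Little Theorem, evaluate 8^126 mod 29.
By Fermat: 8^{28} ≡ 1 (mod 29). 126 = 4×28 + 14. So 8^{126} ≡ 8^{14} ≡ 28 (mod 29)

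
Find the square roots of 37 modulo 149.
The square roots of 37 mod 149 are 127 and 22. Verify: 127² = 16129 ≡ 37 mod 149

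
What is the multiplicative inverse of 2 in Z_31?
Since 31 is prime, by Fermat 2^(-1) ≡ 2^{29} ≡ 16 mod 31. Verify: 2 × 16 = 32 ≡ 1 mod 31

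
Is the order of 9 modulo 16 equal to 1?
Powers of 9 mod 16: 9^1≡9, 9^2≡1. 9^1≡9≢1, so ord ≠ 1. No, the actual order is 2.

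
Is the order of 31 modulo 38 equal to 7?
Powers of 31 mod 38: 31^1≡31, 31^2≡11, 31^3≡37, 31^4≡7, 31^5≡27, 31^6≡1. Already 31^6≡1, so the order is 6 < 7. No, the actual order is 6.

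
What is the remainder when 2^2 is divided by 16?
2^{2} = 4 ≡ 4 mod 16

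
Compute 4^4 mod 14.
4^{4} = 256 ≡ 4 mod 14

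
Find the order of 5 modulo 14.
Powers of 5 mod 14: 5^1≡5, 5^2≡11, 5^3≡13, 5^4≡9, 5^5≡3, 5^6≡1. ord_14(5) = 6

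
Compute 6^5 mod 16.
By repeated squaring mod 16: 6^{1}≡6, 6^{2}≡4, 6^{4}≡0. Then 6^{5} = 6^{4+1} ≡ 0 × 6 ≡ 0 mod 16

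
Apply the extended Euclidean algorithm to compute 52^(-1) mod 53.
Extended GCD: 52(-1) + 53(1) = 1. So 52^(-1) ≡ -1 ≡ 52 mod 53. Verify: 52 × 52 = 2704 ≡ 1 mod 53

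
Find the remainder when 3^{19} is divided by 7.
By Fermat: 3^{6} ≡ 1 (mod 7). 19 = 3×6 + 1. So 3^{19} ≡ 3^{1} ≡ 3 (mod 7)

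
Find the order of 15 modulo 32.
Powers of 15 mod 32: 15^1≡15, 15^2≡1. So the order of 15 is 2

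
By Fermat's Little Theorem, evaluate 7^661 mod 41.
By Fermat: 7^{40} ≡ 1 (mod 41). 661 ≡ 21 (mod 40). So 7^{661} ≡ 7^{21} ≡ 34 (mod 41)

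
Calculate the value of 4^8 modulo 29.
By repeated squaring (mod 29): 4^{1}≡4, 4^{2}≡16, 4^{4}≡24, 4^{8}≡25. So 4^{8} ≡ 25 (mod 29)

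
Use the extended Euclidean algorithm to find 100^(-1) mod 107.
Extended GCD: 100(-46) + 107(43) = 1. So 100^(-1) ≡ -46 ≡ 61 (mod 107). Verify: 100 × 61 = 6100 ≡ 1 (mod 107)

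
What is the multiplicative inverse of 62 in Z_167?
Since 167 is prime, by Fermat 62^(-1) ≡ 62^{165} ≡ 132 mod 167. Verify: 62 × 132 = 8184 ≡ 1 mod 167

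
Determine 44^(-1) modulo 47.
Since 47 is prime, by Fermat 44^(-1) ≡ 44^{45} ≡ 31 mod 47. Verify: 44 × 31 = 1364 ≡ 1 mod 47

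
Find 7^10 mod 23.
By repeated squaring mod 23: 7^{1}≡7, 7^{2}≡3, 7^{4}≡9, 7^{8}≡12. Then 7^{10} = 7^{8+2} ≡ 12 × 3 ≡ 13 mod 23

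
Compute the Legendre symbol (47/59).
(47/59) = 47^{29} mod 59 = -1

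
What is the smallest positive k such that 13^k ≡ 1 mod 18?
Powers of 13 mod 18: 13^1≡13, 13^2≡7, 13^3≡1. Order = 3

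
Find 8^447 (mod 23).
Using Fermat: 8^{22} ≡ 1 (mod 23). 447 ≡ 7 (mod 22). So 8^{447} ≡ 8^{7} ≡ 12 (mod 23)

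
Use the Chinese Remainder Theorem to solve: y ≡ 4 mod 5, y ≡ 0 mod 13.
M = 5 × 13 = 65. M₁ = 13, y₁ ≡ 2 mod 5. M₂ = 5, y₂ ≡ 8 mod 13. y = 4×13×2 + 0×5×8 ≡ 39 mod 65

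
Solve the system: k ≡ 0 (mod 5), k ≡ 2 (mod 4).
M = 5 × 4 = 20. M₁ = 4, y₁ ≡ 4 (mod 5). M₂ = 5, y₂ ≡ 1 (mod 4). k = 0×4×4 + 2×5×1 ≡ 10 (mod 20)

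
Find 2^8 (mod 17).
By repeated squaring (mod 17): 2^{1}≡2, 2^{2}≡4, 2^{4}≡16, 2^{8}≡1. So 2^{8} ≡ 1 (mod 17)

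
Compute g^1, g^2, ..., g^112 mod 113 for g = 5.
5^1, 5^2, ..., 5^{112} mod 113: [5, 25, 12, 60, 74, 31, 42, 97, 33, 52, 34, 57, 59, 69, 6, 30, 37, 72, 21, 105, 73, 26, 17, 85, 86, 91, 3, 15, 75, 36, 67, 109, 93, 13, 65, 99, 43, 102, 58, 64, 94, 18, 90, 111, 103, 63, 89, 106, 78, 51, 29, 32, 47, 9, 45, 112, 108, 88, 101, 53, 39, 82, 71, 16, 80, 61, 79, 56, 54, 44, 107, 83, 76, 41, 92, 8, 40, 87, 96, 28, 27, 22, 110, 98, 38, 77, 46, 4, 20, 100, 48, 14, 70, 11, 55, 49, 19, 95, 23, 2, 10, 50, 24, 7, 35, 62, 84, 81, 66, 104, 68, 1]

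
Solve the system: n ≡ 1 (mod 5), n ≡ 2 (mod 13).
M = 5 × 13 = 65. M₁ = 13, y₁ ≡ 2 (mod 5). M₂ = 5, y₂ ≡ 8 (mod 13). n = 1×13×2 + 2×5×8 ≡ 41 (mod 65)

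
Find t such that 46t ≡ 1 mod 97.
Since 97 is prime, by Fermat 46^(-1) ≡ 46^{95} ≡ 19 mod 97. Verify: 46 × 19 = 874 ≡ 1 mod 97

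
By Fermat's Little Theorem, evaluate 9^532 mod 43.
By Fermat: 9^{42} ≡ 1 mod 43. 532 ≡ 28 mod 42. So 9^{532} ≡ 9^{28} ≡ 36 mod 43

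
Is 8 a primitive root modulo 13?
8^{4} ≡ 1 mod 13 and 4 < 12, so ord_13(8) = 4 ≠ 12 and 8 is not a primitive root.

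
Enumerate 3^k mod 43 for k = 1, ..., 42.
3^1, 3^2, ..., 3^{42} mod 43: [3, 9, 27, 38, 28, 41, 37, 25, 32, 10, 30, 4, 12, 36, 22, 23, 26, 35, 19, 14, 42, 40, 34, 16, 5, 15, 2, 6, 18, 11, 33, 13, 39, 31, 7, 21, 20, 17, 8, 24, 29, 1]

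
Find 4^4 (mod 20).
4^{4} = 256 ≡ 16 (mod 20)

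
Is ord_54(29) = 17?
Powers of 29 mod 54: 29^1≡29, 29^2≡31, 29^3≡35, 29^4≡43, 29^5≡5, 29^6≡37, 29^7≡47, 29^8≡13, 29^9≡53, 29^10≡25, 29^11≡23, 29^12≡19, 29^13≡11, 29^14≡49, 29^15≡17, 29^16≡7, 29^17≡41, 29^18≡1. 29^17≡41≢1, so ord ≠ 17. No, the actual order is 18.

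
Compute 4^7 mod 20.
By repeated squaring (mod 20): 4^{1}≡4, 4^{2}≡16, 4^{4}≡16. Then 4^{7} = 4^{4+2+1} ≡ 16 × 16 × 4 ≡ 4 (mod 20)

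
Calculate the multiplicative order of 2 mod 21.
Powers of 2 mod 21: 2^1≡2, 2^2≡4, 2^3≡8, 2^4≡16, 2^5≡11, 2^6≡1. So the order of 2 is 6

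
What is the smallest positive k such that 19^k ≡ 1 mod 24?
Powers of 19 mod 24: 19^1≡19, 19^2≡1. ord_24(19) = 2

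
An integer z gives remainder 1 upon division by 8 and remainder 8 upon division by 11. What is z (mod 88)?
M = 8 × 11 = 88. M₁ = 11, y₁ ≡ 3 (mod 8). M₂ = 8, y₂ ≡ 7 (mod 11). z = 1×11×3 + 8×8×7 ≡ 41 (mod 88)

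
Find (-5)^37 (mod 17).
Using Fermat: (-5)^{16} ≡ 1 (mod 17). 37 ≡ 5 (mod 16). So (-5)^{37} ≡ (-5)^{5} ≡ 3 (mod 17)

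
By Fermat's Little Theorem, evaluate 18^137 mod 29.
By Fermat: 18^{28} ≡ 1 (mod 29). 137 = 4×28 + 25. So 18^{137} ≡ 18^{25} ≡ 10 (mod 29)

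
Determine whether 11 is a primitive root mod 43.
11^{7} ≡ 1 (mod 43) and 7 < 42, so ord_43(11) = 7 ≠ 42 and 11 is not a primitive root.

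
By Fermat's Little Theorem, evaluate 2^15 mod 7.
By Fermat: 2^{6} ≡ 1 mod 7. 15 = 2×6 + 3. So 2^{15} ≡ 2^{3} ≡ 1 mod 7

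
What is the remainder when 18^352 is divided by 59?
Using Fermat: 18^{58} ≡ 1 (mod 59). 352 ≡ 4 (mod 58). So 18^{352} ≡ 18^{4} ≡ 15 (mod 59)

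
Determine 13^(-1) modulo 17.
Since 17 is prime, by Fermat 13^(-1) ≡ 13^{15} ≡ 4 mod 17. Verify: 13 × 4 = 52 ≡ 1 mod 17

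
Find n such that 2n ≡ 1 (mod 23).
Since 23 is prime, by Fermat 2^(-1) ≡ 2^{21} ≡ 12 (mod 23). Verify: 2 × 12 = 24 ≡ 1 (mod 23)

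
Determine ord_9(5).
Powers of 5 mod 9: 5^1≡5, 5^2≡7, 5^3≡8, 5^4≡4, 5^5≡2, 5^6≡1. Order = 6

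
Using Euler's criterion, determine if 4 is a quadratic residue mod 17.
By Euler's criterion: 4^{8} ≡ 1 (mod 17). Since this equals 1, 4 is a QR.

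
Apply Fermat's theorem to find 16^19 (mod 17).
By Fermat: 16^{16} ≡ 1 (mod 17). So 16^{19} = 16^{16} · 16^{3} ≡ 16^{3} ≡ 16 (mod 17)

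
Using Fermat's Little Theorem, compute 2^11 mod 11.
By Fermat: 2^{10} ≡ 1 (mod 11). So 2^{11} = 2^{10} · 2^{1} ≡ 2^{1} ≡ 2 (mod 11)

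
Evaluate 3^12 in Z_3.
By repeated squaring (mod 3): 3^{1}≡0, 3^{2}≡0, 3^{4}≡0, 3^{8}≡0. Then 3^{12} = 3^{8+4} ≡ 0 × 0 ≡ 0 (mod 3)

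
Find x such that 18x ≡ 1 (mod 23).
Since 23 is prime, by Fermat 18^(-1) ≡ 18^{21} ≡ 9 (mod 23). Verify: 18 × 9 = 162 ≡ 1 (mod 23)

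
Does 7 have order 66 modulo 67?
ord_67(7) divides 66. For each prime q|66: 7^{33}≡66, 7^{22}≡29, 7^{6}≡64, none ≡ 1. So 7 has order 66 and is a primitive root mod 67.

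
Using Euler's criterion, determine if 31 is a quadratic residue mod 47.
By Euler's criterion: 31^{23} ≡ 46 mod 47. Since this equals -1 (≡ 46), 31 is not a QR.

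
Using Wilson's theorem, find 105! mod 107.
(106)! = (105)! × (106) ≡ -1 (mod 107). So (105)! ≡ -1 × (106)^(-1) ≡ (-1)×(-1) = 1 (mod 107)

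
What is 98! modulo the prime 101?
(100)! = (98)! × (99) × (100) ≡ -1 (mod 101). So (98)! ≡ -1 × [(100)(99)]^(-1) ≡ 50 (mod 101)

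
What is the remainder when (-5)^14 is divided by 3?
Using Fermat: (-5)^{2} ≡ 1 (mod 3). 14 ≡ 0 (mod 2). So (-5)^{14} ≡ (-5)^{0} ≡ 1 (mod 3)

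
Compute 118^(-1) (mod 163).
Since 163 is prime, by Fermat 118^(-1) ≡ 118^{161} ≡ 134 (mod 163). Verify: 118 × 134 = 15812 ≡ 1 (mod 163)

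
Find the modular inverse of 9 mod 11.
Since 11 is prime, by Fermat 9^(-1) ≡ 9^{9} ≡ 5 mod 11. Verify: 9 × 5 = 45 ≡ 1 mod 11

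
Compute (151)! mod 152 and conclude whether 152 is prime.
(151)! mod 152 = 0. Since 0 ≢ -1 (mod 152), 152 is not prime.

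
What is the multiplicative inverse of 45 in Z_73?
Since 73 is prime, by Fermat 45^(-1) ≡ 45^{71} ≡ 13 (mod 73). Verify: 45 × 13 = 585 ≡ 1 (mod 73)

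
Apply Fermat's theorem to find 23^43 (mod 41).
By Fermat: 23^{40} ≡ 1 (mod 41). So 23^{43} = 23^{40} · 23^{3} ≡ 23^{3} ≡ 31 (mod 41)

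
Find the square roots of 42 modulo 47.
The square roots of 42 mod 47 are 18 and 29. Verify: 18² = 324 ≡ 42 (mod 47)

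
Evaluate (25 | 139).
(25/139) = 25^{69} mod 139 = 1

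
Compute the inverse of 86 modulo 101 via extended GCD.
Extended GCD: 86(-27) + 101(23) = 1. So 86^(-1) ≡ -27 ≡ 74 mod 101. Verify: 86 × 74 = 6364 ≡ 1 mod 101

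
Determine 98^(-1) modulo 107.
Since 107 is prime, by Fermat 98^(-1) ≡ 98^{105} ≡ 95 (mod 107). Verify: 98 × 95 = 9310 ≡ 1 (mod 107)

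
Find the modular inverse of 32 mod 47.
Since 47 is prime, by Fermat 32^(-1) ≡ 32^{45} ≡ 25 (mod 47). Verify: 32 × 25 = 800 ≡ 1 (mod 47)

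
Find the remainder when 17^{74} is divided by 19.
By Fermat: 17^{18} ≡ 1 mod 19. 74 = 4×18 + 2. So 17^{74} ≡ 17^{2} ≡ 4 mod 19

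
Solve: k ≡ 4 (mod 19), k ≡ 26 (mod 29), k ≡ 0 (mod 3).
M = 19 × 29 × 3 = 1653. M₁ = 87, y₁ ≡ 7 (mod 19). M₂ = 57, y₂ ≡ 28 (mod 29). M₃ = 551, y₃ ≡ 2 (mod 3). k = 4×87×7 + 26×57×28 + 0×551×2 ≡ 954 (mod 1653)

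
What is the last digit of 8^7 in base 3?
Using Fermat: 8^{2} ≡ 1 mod 3. 7 ≡ 1 mod 2. So 8^{7} ≡ 8^{1} ≡ 2 mod 3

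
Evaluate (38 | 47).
(38/47) = 38^{23} mod 47 = -1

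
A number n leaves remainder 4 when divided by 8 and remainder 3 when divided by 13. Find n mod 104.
M = 8 × 13 = 104. M₁ = 13, y₁ ≡ 5 mod 8. M₂ = 8, y₂ ≡ 5 mod 13. n = 4×13×5 + 3×8×5 ≡ 68 mod 104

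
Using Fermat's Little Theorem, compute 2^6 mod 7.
By Fermat's Little Theorem, 2^{6} ≡ 1 (mod 7) since 7 is prime and gcd(2, 7) = 1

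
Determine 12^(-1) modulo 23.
Since 23 is prime, by Fermat 12^(-1) ≡ 12^{21} ≡ 2 (mod 23). Verify: 12 × 2 = 24 ≡ 1 (mod 23)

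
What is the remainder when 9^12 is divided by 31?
By repeated squaring mod 31: 9^{1}≡9, 9^{2}≡19, 9^{4}≡20, 9^{8}≡28. Then 9^{12} = 9^{8+4} ≡ 28 × 20 ≡ 2 mod 31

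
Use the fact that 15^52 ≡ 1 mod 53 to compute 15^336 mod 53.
By Fermat: 15^{52} ≡ 1 mod 53. 336 ≡ 24 mod 52. So 15^{336} ≡ 15^{24} ≡ 49 mod 53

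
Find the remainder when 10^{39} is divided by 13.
By Fermat: 10^{12} ≡ 1 (mod 13). 39 = 3×12 + 3. So 10^{39} ≡ 10^{3} ≡ 12 (mod 13)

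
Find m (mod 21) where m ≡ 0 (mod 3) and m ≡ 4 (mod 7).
M = 3 × 7 = 21. M₁ = 7, y₁ ≡ 1 (mod 3). M₂ = 3, y₂ ≡ 5 (mod 7). m = 0×7×1 + 4×3×5 ≡ 18 (mod 21)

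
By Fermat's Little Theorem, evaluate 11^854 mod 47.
By Fermat: 11^{46} ≡ 1 (mod 47). 854 ≡ 26 (mod 46). So 11^{854} ≡ 11^{26} ≡ 32 (mod 47)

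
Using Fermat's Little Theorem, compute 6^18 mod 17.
By Fermat: 6^{16} ≡ 1 mod 17. So 6^{18} = 6^{16} · 6^{2} ≡ 6^{2} ≡ 2 mod 17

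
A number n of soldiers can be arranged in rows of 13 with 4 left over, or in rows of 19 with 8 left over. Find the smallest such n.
M = 13 × 19 = 247. M₁ = 19, y₁ ≡ 11 (mod 13). M₂ = 13, y₂ ≡ 3 (mod 19). n = 4×19×11 + 8×13×3 ≡ 160 (mod 247)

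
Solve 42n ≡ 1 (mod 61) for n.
Since 61 is prime, by Fermat 42^(-1) ≡ 42^{59} ≡ 16 (mod 61). Verify: 42 × 16 = 672 ≡ 1 (mod 61)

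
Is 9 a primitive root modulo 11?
9^{5} ≡ 1 (mod 11) and 5 < 10, so ord_11(9) = 5 ≠ 10 and 9 is not a primitive root.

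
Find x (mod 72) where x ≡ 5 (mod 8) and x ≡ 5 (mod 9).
M = 8 × 9 = 72. M₁ = 9, y₁ ≡ 1 (mod 8). M₂ = 8, y₂ ≡ 8 (mod 9). x = 5×9×1 + 5×8×8 ≡ 5 (mod 72)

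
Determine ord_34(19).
Powers of 19 mod 34: 19^1≡19, 19^2≡21, 19^3≡25, 19^4≡33, 19^5≡15, 19^6≡13, 19^7≡9, 19^8≡1. So the order of 19 is 8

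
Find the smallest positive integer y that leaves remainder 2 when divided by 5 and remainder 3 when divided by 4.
M = 5 × 4 = 20. M₁ = 4, y₁ ≡ 4 (mod 5). M₂ = 5, y₂ ≡ 1 (mod 4). y = 2×4×4 + 3×5×1 ≡ 7 (mod 20)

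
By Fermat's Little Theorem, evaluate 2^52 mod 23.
By Fermat: 2^{22} ≡ 1 mod 23. 52 = 2×22 + 8. So 2^{52} ≡ 2^{8} ≡ 3 mod 23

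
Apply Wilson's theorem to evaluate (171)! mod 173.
(172)! = (171)! × (172) ≡ -1 mod 173. So (171)! ≡ -1 × (172)^(-1) ≡ (-1)×(-1) = 1 mod 173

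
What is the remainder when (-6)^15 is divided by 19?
By repeated squaring mod 19: (-6)^{1}≡13, (-6)^{2}≡17, (-6)^{4}≡4, (-6)^{8}≡16. Then (-6)^{15} = (-6)^{8+4+2+1} ≡ 16 × 4 × 17 × 13 ≡ 8 mod 19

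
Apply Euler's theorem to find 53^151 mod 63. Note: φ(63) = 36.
By Euler: 53^{36} ≡ 1 mod 63 since gcd(53, 63) = 1. 151 = 4×36 + 7. So 53^{151} ≡ 53^{7} ≡ 53 mod 63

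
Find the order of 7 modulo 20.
Powers of 7 mod 20: 7^1≡7, 7^2≡9, 7^3≡3, 7^4≡1. So the order of 7 is 4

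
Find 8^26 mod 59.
By repeated squaring mod 59: 8^{1}≡8, 8^{2}≡5, 8^{4}≡25, 8^{8}≡35, 8^{16}≡45. Then 8^{26} = 8^{16+8+2} ≡ 45 × 35 × 5 ≡ 28 mod 59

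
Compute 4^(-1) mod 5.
Since 5 is prime, by Fermat 4^(-1) ≡ 4^{3} ≡ 4 mod 5. Verify: 4 × 4 = 16 ≡ 1 mod 5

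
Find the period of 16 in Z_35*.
Powers of 16 mod 35: 16^1≡16, 16^2≡11, 16^3≡1. Order = 3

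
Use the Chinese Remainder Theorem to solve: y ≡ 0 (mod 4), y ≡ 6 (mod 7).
M = 4 × 7 = 28. M₁ = 7, y₁ ≡ 3 (mod 4). M₂ = 4, y₂ ≡ 2 (mod 7). y = 0×7×3 + 6×4×2 ≡ 20 (mod 28)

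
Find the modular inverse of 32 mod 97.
Since 97 is prime, by Fermat 32^(-1) ≡ 32^{95} ≡ 94 mod 97. Verify: 32 × 94 = 3008 ≡ 1 mod 97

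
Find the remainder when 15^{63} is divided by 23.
By Fermat: 15^{22} ≡ 1 (mod 23). 63 = 2×22 + 19. So 15^{63} ≡ 15^{19} ≡ 19 (mod 23)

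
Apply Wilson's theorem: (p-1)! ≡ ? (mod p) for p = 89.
By Wilson's theorem, (88)! ≡ -1 ≡ 88 (mod 89)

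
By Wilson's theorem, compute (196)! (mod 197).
By Wilson's theorem, (196)! ≡ -1 ≡ 196 (mod 197)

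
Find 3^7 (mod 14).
By repeated squaring (mod 14): 3^{1}≡3, 3^{2}≡9, 3^{4}≡11. Then 3^{7} = 3^{4+2+1} ≡ 11 × 9 × 3 ≡ 3 (mod 14)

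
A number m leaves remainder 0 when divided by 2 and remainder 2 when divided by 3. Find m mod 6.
M = 2 × 3 = 6. M₁ = 3, y₁ ≡ 1 mod 2. M₂ = 2, y₂ ≡ 2 mod 3. m = 0×3×1 + 2×2×2 ≡ 2 mod 6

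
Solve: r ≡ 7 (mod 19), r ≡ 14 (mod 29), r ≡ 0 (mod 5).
M = 19 × 29 × 5 = 2755. M₁ = 145, y₁ ≡ 8 (mod 19). M₂ = 95, y₂ ≡ 11 (mod 29). M₃ = 551, y₃ ≡ 1 (mod 5). r = 7×145×8 + 14×95×11 + 0×551×1 ≡ 710 (mod 2755)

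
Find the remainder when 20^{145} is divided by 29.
By Fermat: 20^{28} ≡ 1 mod 29. 145 = 5×28 + 5. So 20^{145} ≡ 20^{5} ≡ 24 mod 29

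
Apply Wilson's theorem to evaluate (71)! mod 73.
(72)! = (71)! × (72) ≡ -1 mod 73. So (71)! ≡ -1 × (72)^(-1) ≡ (-1)×(-1) = 1 mod 73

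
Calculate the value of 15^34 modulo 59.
By repeated squaring mod 59: 15^{1}≡15, 15^{2}≡48, 15^{4}≡3, 15^{8}≡9, 15^{16}≡22, 15^{32}≡12. Then 15^{34} = 15^{32+2} ≡ 12 × 48 ≡ 45 mod 59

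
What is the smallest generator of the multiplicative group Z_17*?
g = 3. Powers: [3, 9, 10, 13, 5, 15, 11, 16, 14, ...] generates all 16 non-zero residues.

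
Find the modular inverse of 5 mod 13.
Since 13 is prime, by Fermat 5^(-1) ≡ 5^{11} ≡ 8 (mod 13). Verify: 5 × 8 = 40 ≡ 1 (mod 13)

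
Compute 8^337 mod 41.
Using Fermat: 8^{40} ≡ 1 (mod 41). 337 ≡ 17 (mod 40). So 8^{337} ≡ 8^{17} ≡ 39 (mod 41)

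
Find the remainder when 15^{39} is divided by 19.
By Fermat: 15^{18} ≡ 1 (mod 19). 39 = 2×18 + 3. So 15^{39} ≡ 15^{3} ≡ 12 (mod 19)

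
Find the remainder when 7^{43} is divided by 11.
By Fermat: 7^{10} ≡ 1 (mod 11). 43 = 4×10 + 3. So 7^{43} ≡ 7^{3} ≡ 2 (mod 11)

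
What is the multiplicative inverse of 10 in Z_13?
Since 13 is prime, by Fermat 10^(-1) ≡ 10^{11} ≡ 4 mod 13. Verify: 10 × 4 = 40 ≡ 1 mod 13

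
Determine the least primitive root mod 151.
g = 6. Powers: [6, 36, 65, 88, 75, 148, 133, 43, ...] generates all 150 non-zero residues.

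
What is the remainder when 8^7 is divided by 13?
By repeated squaring mod 13: 8^{1}≡8, 8^{2}≡12, 8^{4}≡1. Then 8^{7} = 8^{4+2+1} ≡ 1 × 12 × 8 ≡ 5 mod 13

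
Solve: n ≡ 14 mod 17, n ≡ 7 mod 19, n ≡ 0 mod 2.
M = 17 × 19 × 2 = 646. M₁ = 38, y₁ ≡ 13 mod 17. M₂ = 34, y₂ ≡ 14 mod 19. M₃ = 323, y₃ ≡ 1 mod 2. n = 14×38×13 + 7×34×14 + 0×323×1 ≡ 558 mod 646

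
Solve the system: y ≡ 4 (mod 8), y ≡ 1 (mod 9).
M = 8 × 9 = 72. M₁ = 9, y₁ ≡ 1 (mod 8). M₂ = 8, y₂ ≡ 8 (mod 9). y = 4×9×1 + 1×8×8 ≡ 28 (mod 72)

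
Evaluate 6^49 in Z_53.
By repeated squaring (mod 53): 6^{1}≡6, 6^{2}≡36, 6^{4}≡24, 6^{8}≡46, 6^{16}≡49, 6^{32}≡16. Then 6^{49} = 6^{32+16+1} ≡ 16 × 49 × 6 ≡ 40 (mod 53)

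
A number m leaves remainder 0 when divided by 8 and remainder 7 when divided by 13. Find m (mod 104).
M = 8 × 13 = 104. M₁ = 13, y₁ ≡ 5 (mod 8). M₂ = 8, y₂ ≡ 5 (mod 13). m = 0×13×5 + 7×8×5 ≡ 72 (mod 104)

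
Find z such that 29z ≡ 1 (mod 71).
Since 71 is prime, by Fermat 29^(-1) ≡ 29^{69} ≡ 49 (mod 71). Verify: 29 × 49 = 1421 ≡ 1 (mod 71)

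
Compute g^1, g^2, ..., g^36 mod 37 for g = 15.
15^1, 15^2, ..., 15^{36} mod 37: [15, 3, 8, 9, 24, 27, 35, 7, 31, 21, 19, 26, 20, 4, 23, 12, 32, 36, 22, 34, 29, 28, 13, 10, 2, 30, 6, 16, 18, 11, 17, 33, 14, 25, 5, 1]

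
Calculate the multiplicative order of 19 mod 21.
Powers of 19 mod 21: 19^1≡19, 19^2≡4, 19^3≡13, 19^4≡16, 19^5≡10, 19^6≡1. ord_21(19) = 6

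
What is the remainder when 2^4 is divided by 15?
2^{4} = 16 ≡ 1 mod 15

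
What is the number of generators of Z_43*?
Number of primitive roots mod 43 = φ(p-1) = φ(42) = 12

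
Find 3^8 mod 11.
By repeated squaring mod 11: 3^{1}≡3, 3^{2}≡9, 3^{4}≡4, 3^{8}≡5. So 3^{8} ≡ 5 mod 11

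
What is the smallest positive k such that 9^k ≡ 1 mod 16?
Powers of 9 mod 16: 9^1≡9, 9^2≡1. So the order of 9 is 2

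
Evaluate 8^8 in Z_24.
By repeated squaring (mod 24): 8^{1}≡8, 8^{2}≡16, 8^{4}≡16, 8^{8}≡16. So 8^{8} ≡ 16 (mod 24)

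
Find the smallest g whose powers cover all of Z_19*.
g = 2. For each prime q|18: 2^{9}≡18, 2^{6}≡7, none ≡ 1, so ord_19(2) = 18 and 2 is a primitive root.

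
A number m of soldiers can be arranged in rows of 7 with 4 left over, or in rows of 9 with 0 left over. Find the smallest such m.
M = 7 × 9 = 63. M₁ = 9, y₁ ≡ 4 (mod 7). M₂ = 7, y₂ ≡ 4 (mod 9). m = 4×9×4 + 0×7×4 ≡ 18 (mod 63)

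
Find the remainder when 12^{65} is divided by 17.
By Fermat: 12^{16} ≡ 1 (mod 17). 65 = 4×16 + 1. So 12^{65} ≡ 12^{1} ≡ 12 (mod 17)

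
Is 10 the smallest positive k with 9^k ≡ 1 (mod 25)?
Powers of 9 mod 25: 9^1≡9, 9^2≡6, 9^3≡4, 9^4≡11, 9^5≡24, 9^6≡16, 9^7≡19, 9^8≡21, 9^9≡14, 9^10≡1. First k with 9^k≡1 is k=10. Yes, ord_25(9) = 10.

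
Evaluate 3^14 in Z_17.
By repeated squaring mod 17: 3^{1}≡3, 3^{2}≡9, 3^{4}≡13, 3^{8}≡16. Then 3^{14} = 3^{8+4+2} ≡ 16 × 13 × 9 ≡ 2 mod 17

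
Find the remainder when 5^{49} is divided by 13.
By Fermat: 5^{12} ≡ 1 (mod 13). 49 = 4×12 + 1. So 5^{49} ≡ 5^{1} ≡ 5 (mod 13)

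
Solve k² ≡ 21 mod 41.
The square roots of 21 mod 41 are 12 and 29. Verify: 12² = 144 ≡ 21 mod 41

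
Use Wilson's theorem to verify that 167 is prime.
(166)! mod 167 = 166. Since this equals -1 mod 167, Wilson confirms 167 is prime.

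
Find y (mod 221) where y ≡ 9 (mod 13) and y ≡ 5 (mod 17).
M = 13 × 17 = 221. M₁ = 17, y₁ ≡ 10 (mod 13). M₂ = 13, y₂ ≡ 4 (mod 17). y = 9×17×10 + 5×13×4 ≡ 22 (mod 221)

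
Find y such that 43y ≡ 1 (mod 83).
Since 83 is prime, by Fermat 43^(-1) ≡ 43^{81} ≡ 56 (mod 83). Verify: 43 × 56 = 2408 ≡ 1 (mod 83)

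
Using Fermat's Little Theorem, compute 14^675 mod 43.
By Fermat: 14^{42} ≡ 1 mod 43. 675 ≡ 3 mod 42. So 14^{675} ≡ 14^{3} ≡ 35 mod 43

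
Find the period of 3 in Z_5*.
Powers of 3 mod 5: 3^1≡3, 3^2≡4, 3^3≡2, 3^4≡1. Order = 4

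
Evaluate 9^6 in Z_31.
By repeated squaring (mod 31): 9^{1}≡9, 9^{2}≡19, 9^{4}≡20. Then 9^{6} = 9^{4+2} ≡ 20 × 19 ≡ 8 (mod 31)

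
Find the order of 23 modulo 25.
Powers of 23 mod 25: 23^1≡23, 23^2≡4, 23^3≡17, 23^4≡16, 23^5≡18, 23^6≡14, 23^7≡22, 23^8≡6, 23^9≡13, 23^10≡24, 23^11≡2, 23^12≡21, 23^13≡8, 23^14≡9, 23^15≡7, 23^16≡11, 23^17≡3, 23^18≡19, 23^19≡12, 23^20≡1. So the order of 23 is 20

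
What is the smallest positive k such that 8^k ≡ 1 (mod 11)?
Powers of 8 mod 11: 8^1≡8, 8^2≡9, 8^3≡6, 8^4≡4, 8^5≡10, 8^6≡3, 8^7≡2, 8^8≡5, 8^9≡7, 8^10≡1. Order = 10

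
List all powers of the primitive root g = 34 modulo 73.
34^1, 34^2, ..., 34^{72} mod 73: [34, 61, 30, 71, 5, 24, 13, 4, 63, 25, 47, 65, 20, 23, 52, 16, 33, 27, 42, 41, 7, 19, 62, 64, 59, 35, 22, 18, 28, 3, 29, 37, 17, 67, 15, 72, 39, 12, 43, 2, 68, 49, 60, 69, 10, 48, 26, 8, 53, 50, 21, 57, 40, 46, 31, 32, 66, 54, 11, 9, 14, 38, 51, 55, 45, 70, 44, 36, 56, 6, 58, 1]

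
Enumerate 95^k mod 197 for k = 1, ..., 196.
95^1, 95^2, ..., 95^{196} mod 197: [95, 160, 31, 187, 35, 173, 84, 100, 44, 43, 145, 182, 151, 161, 126, 150, 66, 163, 119, 76, 128, 143, 189, 28, 99, 146, 80, 114, 192, 116, 185, 42, 50, 22, 120, 171, 91, 174, 179, 63, 75, 33, 180, 158, 38, 64, 170, 193, 14, 148, 73, 40, 57, 96, 58, 191, 21, 25, 11, 60, 184, 144, 87, 188, 130, 136, 115, 90, 79, 19, 32, 85, 195, 7, 74, 135, 20, 127, 48, 29, 194, 109, 111, 104, 30, 92, 72, 142, 94, 65, 68, 156, 45, 138, 108, 16, 141, 196, 102, 37, 166, 10, 162, 24, 113, 97, 153, 154, 52, 15, 46, 36, 71, 47, 131, 34, 78, 121, 69, 54, 8, 169, 98, 51, 117, 83, 5, 81, 12, 155, 147, 175, 77, 26, 106, 23, 18, 134, 122, 164, 17, 39, 159, 133, 27, 4, 183, 49, 124, 157, 140, 101, 139, 6, 176, 172, 186, 137, 13, 53, 110, 9, 67, 61, 82, 107, 118, 178, 165, 112, 2, 190, 123, 62, 177, 70, 149, 168, 3, 88, 86, 93, 167, 105, 125, 55, 103, 132, 129, 41, 152, 59, 89, 181, 56, 1]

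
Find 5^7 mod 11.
By repeated squaring mod 11: 5^{1}≡5, 5^{2}≡3, 5^{4}≡9. Then 5^{7} = 5^{4+2+1} ≡ 9 × 3 × 5 ≡ 3 mod 11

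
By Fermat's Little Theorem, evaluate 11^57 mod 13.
By Fermat: 11^{12} ≡ 1 (mod 13). 57 = 4×12 + 9. So 11^{57} ≡ 11^{9} ≡ 8 (mod 13)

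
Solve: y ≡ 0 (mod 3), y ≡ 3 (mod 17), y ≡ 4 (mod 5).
M = 3 × 17 × 5 = 255. M₁ = 85, y₁ ≡ 1 (mod 3). M₂ = 15, y₂ ≡ 8 (mod 17). M₃ = 51, y₃ ≡ 1 (mod 5). y = 0×85×1 + 3×15×8 + 4×51×1 ≡ 54 (mod 255)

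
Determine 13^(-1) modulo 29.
Since 29 is prime, by Fermat 13^(-1) ≡ 13^{27} ≡ 9 (mod 29). Verify: 13 × 9 = 117 ≡ 1 (mod 29)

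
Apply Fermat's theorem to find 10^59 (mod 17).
By Fermat: 10^{16} ≡ 1 (mod 17). 59 = 3×16 + 11. So 10^{59} ≡ 10^{11} ≡ 3 (mod 17)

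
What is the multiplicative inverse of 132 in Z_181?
Since 181 is prime, by Fermat 132^(-1) ≡ 132^{179} ≡ 48 mod 181. Verify: 132 × 48 = 6336 ≡ 1 mod 181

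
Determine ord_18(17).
Powers of 17 mod 18: 17^1≡17, 17^2≡1. So the order of 17 is 2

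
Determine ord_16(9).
Powers of 9 mod 16: 9^1≡9, 9^2≡1. Order = 2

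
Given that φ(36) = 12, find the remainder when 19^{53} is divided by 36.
By Euler: 19^{12} ≡ 1 (mod 36) since gcd(19, 36) = 1. 53 = 4×12 + 5. So 19^{53} ≡ 19^{5} ≡ 19 (mod 36)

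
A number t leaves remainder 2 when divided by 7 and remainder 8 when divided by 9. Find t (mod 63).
M = 7 × 9 = 63. M₁ = 9, y₁ ≡ 4 (mod 7). M₂ = 7, y₂ ≡ 4 (mod 9). t = 2×9×4 + 8×7×4 ≡ 44 (mod 63)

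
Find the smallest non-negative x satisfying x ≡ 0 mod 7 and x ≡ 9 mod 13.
M = 7 × 13 = 91. M₁ = 13, y₁ ≡ 6 mod 7. M₂ = 7, y₂ ≡ 2 mod 13. x = 0×13×6 + 9×7×2 ≡ 35 mod 91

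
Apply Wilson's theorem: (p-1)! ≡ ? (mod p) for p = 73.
By Wilson's theorem, (72)! ≡ -1 ≡ 72 (mod 73)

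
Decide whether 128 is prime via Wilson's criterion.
(127)! mod 128 = 0. Since 0 ≢ -1 (mod 128), 128 is not prime.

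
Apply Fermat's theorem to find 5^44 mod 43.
By Fermat: 5^{42} ≡ 1 mod 43. So 5^{44} = 5^{42} · 5^{2} ≡ 5^{2} ≡ 25 mod 43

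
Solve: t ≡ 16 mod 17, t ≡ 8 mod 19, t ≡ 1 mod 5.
M = 17 × 19 × 5 = 1615. M₁ = 95, y₁ ≡ 12 mod 17. M₂ = 85, y₂ ≡ 17 mod 19. M₃ = 323, y₃ ≡ 2 mod 5. t = 16×95×12 + 8×85×17 + 1×323×2 ≡ 1376 mod 1615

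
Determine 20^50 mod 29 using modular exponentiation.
Using Fermat: 20^{28} ≡ 1 (mod 29). 50 ≡ 22 (mod 28). So 20^{50} ≡ 20^{22} ≡ 20 (mod 29)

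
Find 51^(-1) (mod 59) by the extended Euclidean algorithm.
Extended GCD: 51(22) + 59(-19) = 1. So 51^(-1) ≡ 22 (mod 59). Verify: 51 × 22 = 1122 ≡ 1 (mod 59)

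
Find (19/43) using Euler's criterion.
(19/43) = 19^{21} mod 43 = -1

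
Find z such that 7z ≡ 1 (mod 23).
Since 23 is prime, by Fermat 7^(-1) ≡ 7^{21} ≡ 10 (mod 23). Verify: 7 × 10 = 70 ≡ 1 (mod 23)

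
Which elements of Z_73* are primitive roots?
There are φ(72) = 24 primitive roots mod 73: {5, 11, 13, 14, 15, 20, 26, 28, 29, 31, 33, 34, 39, 40, 42, 44, 45, 47, 53, 58, 59, 60, 62, 68}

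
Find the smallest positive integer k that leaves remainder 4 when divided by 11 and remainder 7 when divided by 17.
M = 11 × 17 = 187. M₁ = 17, y₁ ≡ 2 mod 11. M₂ = 11, y₂ ≡ 14 mod 17. k = 4×17×2 + 7×11×14 ≡ 92 mod 187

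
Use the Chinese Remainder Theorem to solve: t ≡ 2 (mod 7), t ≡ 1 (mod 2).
M = 7 × 2 = 14. M₁ = 2, y₁ ≡ 4 (mod 7). M₂ = 7, y₂ ≡ 1 (mod 2). t = 2×2×4 + 1×7×1 ≡ 9 (mod 14)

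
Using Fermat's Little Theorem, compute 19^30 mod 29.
By Fermat: 19^{28} ≡ 1 (mod 29). So 19^{30} = 19^{28} · 19^{2} ≡ 19^{2} ≡ 13 (mod 29)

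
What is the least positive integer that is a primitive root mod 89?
g = 3. For each prime q|88: 3^{44}≡88, 3^{8}≡64, none ≡ 1, so ord_89(3) = 88 and 3 is a primitive root.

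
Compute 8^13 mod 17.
By repeated squaring (mod 17): 8^{1}≡8, 8^{2}≡13, 8^{4}≡16, 8^{8}≡1. Then 8^{13} = 8^{8+4+1} ≡ 1 × 16 × 8 ≡ 9 (mod 17)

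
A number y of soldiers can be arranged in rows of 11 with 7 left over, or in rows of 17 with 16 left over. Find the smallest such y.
M = 11 × 17 = 187. M₁ = 17, y₁ ≡ 2 mod 11. M₂ = 11, y₂ ≡ 14 mod 17. y = 7×17×2 + 16×11×14 ≡ 84 mod 187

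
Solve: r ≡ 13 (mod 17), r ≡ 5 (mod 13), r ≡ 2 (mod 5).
M = 17 × 13 × 5 = 1105. M₁ = 65, y₁ ≡ 11 (mod 17). M₂ = 85, y₂ ≡ 2 (mod 13). M₃ = 221, y₃ ≡ 1 (mod 5). r = 13×65×11 + 5×85×2 + 2×221×1 ≡ 642 (mod 1105)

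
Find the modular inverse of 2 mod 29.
Since 29 is prime, by Fermat 2^(-1) ≡ 2^{27} ≡ 15 mod 29. Verify: 2 × 15 = 30 ≡ 1 mod 29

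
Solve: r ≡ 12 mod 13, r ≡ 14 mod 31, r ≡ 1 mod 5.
M = 13 × 31 × 5 = 2015. M₁ = 155, y₁ ≡ 12 mod 13. M₂ = 65, y₂ ≡ 21 mod 31. M₃ = 403, y₃ ≡ 2 mod 5. r = 12×155×12 + 14×65×21 + 1×403×2 ≡ 1936 mod 2015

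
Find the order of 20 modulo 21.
Powers of 20 mod 21: 20^1≡20, 20^2≡1. So the order of 20 is 2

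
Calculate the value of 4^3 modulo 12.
4^{3} = 64 ≡ 4 mod 12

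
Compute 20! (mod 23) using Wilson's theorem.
(22)! = (20)! × (21) × (22) ≡ -1 (mod 23). So (20)! ≡ -1 × [(22)(21)]^(-1) ≡ 11 (mod 23)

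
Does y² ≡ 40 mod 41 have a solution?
By Euler's criterion: 40^{20} ≡ 1 mod 41. Since this equals 1, 40 is a QR.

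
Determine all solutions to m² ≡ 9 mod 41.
The square roots of 9 mod 41 are 38 and 3. Verify: 38² = 1444 ≡ 9 mod 41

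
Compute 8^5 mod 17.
By repeated squaring mod 17: 8^{1}≡8, 8^{2}≡13, 8^{4}≡16. Then 8^{5} = 8^{4+1} ≡ 16 × 8 ≡ 9 mod 17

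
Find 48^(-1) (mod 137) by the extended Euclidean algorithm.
Extended GCD: 48(20) + 137(-7) = 1. So 48^(-1) ≡ 20 (mod 137). Verify: 48 × 20 = 960 ≡ 1 (mod 137)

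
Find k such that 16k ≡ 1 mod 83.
Since 83 is prime, by Fermat 16^(-1) ≡ 16^{81} ≡ 26 mod 83. Verify: 16 × 26 = 416 ≡ 1 mod 83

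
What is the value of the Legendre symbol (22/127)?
(22/127) = 22^{63} mod 127 = 1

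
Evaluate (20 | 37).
(20/37) = 20^{18} mod 37 = -1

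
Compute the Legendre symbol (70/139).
(70/139) = 70^{69} mod 139 = -1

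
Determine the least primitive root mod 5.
g = 2. For each prime q|4: 2^{2}≡4, none ≡ 1, so ord_5(2) = 4 and 2 is a primitive root.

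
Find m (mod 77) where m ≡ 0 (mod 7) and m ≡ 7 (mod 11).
M = 7 × 11 = 77. M₁ = 11, y₁ ≡ 2 (mod 7). M₂ = 7, y₂ ≡ 8 (mod 11). m = 0×11×2 + 7×7×8 ≡ 7 (mod 77)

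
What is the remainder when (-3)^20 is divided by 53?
By repeated squaring mod 53: (-3)^{1}≡50, (-3)^{2}≡9, (-3)^{4}≡28, (-3)^{8}≡42, (-3)^{16}≡15. Then (-3)^{20} = (-3)^{16+4} ≡ 15 × 28 ≡ 49 mod 53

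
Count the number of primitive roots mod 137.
There are φ(137-1) = φ(136) = 64 primitive roots modulo 137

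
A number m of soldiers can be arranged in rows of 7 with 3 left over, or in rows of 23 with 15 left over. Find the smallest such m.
M = 7 × 23 = 161. M₁ = 23, y₁ ≡ 4 (mod 7). M₂ = 7, y₂ ≡ 10 (mod 23). m = 3×23×4 + 15×7×10 ≡ 38 (mod 161)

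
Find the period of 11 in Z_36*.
Powers of 11 mod 36: 11^1≡11, 11^2≡13, 11^3≡35, 11^4≡25, 11^5≡23, 11^6≡1. ord_36(11) = 6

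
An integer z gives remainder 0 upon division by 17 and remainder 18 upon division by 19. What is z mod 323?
M = 17 × 19 = 323. M₁ = 19, y₁ ≡ 9 mod 17. M₂ = 17, y₂ ≡ 9 mod 19. z = 0×19×9 + 18×17×9 ≡ 170 mod 323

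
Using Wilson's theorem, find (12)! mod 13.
By Wilson's theorem, (12)! ≡ -1 ≡ 12 (mod 13)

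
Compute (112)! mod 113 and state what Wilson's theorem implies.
(112)! mod 113 = 112. Since this equals -1 mod 113, Wilson confirms 113 is prime.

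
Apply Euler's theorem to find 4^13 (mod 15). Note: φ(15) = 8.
By Euler: 4^{8} ≡ 1 (mod 15) since gcd(4, 15) = 1. 13 = 1×8 + 5. So 4^{13} ≡ 4^{5} ≡ 4 (mod 15)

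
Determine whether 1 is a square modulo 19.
By Euler's criterion: 1^{9} ≡ 1 (mod 19). Since this equals 1, 1 is a QR.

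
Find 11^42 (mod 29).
Using Fermat: 11^{28} ≡ 1 (mod 29). 42 ≡ 14 (mod 28). So 11^{42} ≡ 11^{14} ≡ 28 (mod 29)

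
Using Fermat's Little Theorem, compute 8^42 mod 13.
By Fermat: 8^{12} ≡ 1 (mod 13). 42 = 3×12 + 6. So 8^{42} ≡ 8^{6} ≡ 12 (mod 13)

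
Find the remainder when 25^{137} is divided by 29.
By Fermat: 25^{28} ≡ 1 (mod 29). 137 = 4×28 + 25. So 25^{137} ≡ 25^{25} ≡ 24 (mod 29)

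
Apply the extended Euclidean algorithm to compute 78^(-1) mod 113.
Extended GCD: 78(-42) + 113(29) = 1. So 78^(-1) ≡ -42 ≡ 71 (mod 113). Verify: 78 × 71 = 5538 ≡ 1 (mod 113)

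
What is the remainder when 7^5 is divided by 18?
By repeated squaring mod 18: 7^{1}≡7, 7^{2}≡13, 7^{4}≡7. Then 7^{5} = 7^{4+1} ≡ 7 × 7 ≡ 13 mod 18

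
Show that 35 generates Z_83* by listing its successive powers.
35^1, 35^2, ..., 35^{82} mod 83: [35, 63, 47, 68, 56, 51, 42, 59, 73, 65, 34, 28, 67, 21, 71, 78, 74, 17, 14, 75, 52, 77, 39, 37, 50, 7, 79, 26, 80, 61, 60, 25, 45, 81, 13, 40, 72, 30, 54, 64, 82, 48, 20, 36, 15, 27, 32, 41, 24, 10, 18, 49, 55, 16, 62, 12, 5, 9, 66, 69, 8, 31, 6, 44, 46, 33, 76, 4, 57, 3, 22, 23, 58, 38, 2, 70, 43, 11, 53, 29, 19, 1]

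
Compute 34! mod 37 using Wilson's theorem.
(36)! = (34)! × (35) × (36) ≡ -1 mod 37. So (34)! ≡ -1 × [(36)(35)]^(-1) ≡ 18 mod 37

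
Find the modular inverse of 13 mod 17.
Since 17 is prime, by Fermat 13^(-1) ≡ 13^{15} ≡ 4 mod 17. Verify: 13 × 4 = 52 ≡ 1 mod 17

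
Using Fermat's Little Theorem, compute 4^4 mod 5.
By Fermat's Little Theorem, 4^{4} ≡ 1 (mod 5) since 5 is prime and gcd(4, 5) = 1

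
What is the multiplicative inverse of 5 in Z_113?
Since 113 is prime, by Fermat 5^(-1) ≡ 5^{111} ≡ 68 mod 113. Verify: 5 × 68 = 340 ≡ 1 mod 113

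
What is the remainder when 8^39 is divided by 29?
Using Fermat: 8^{28} ≡ 1 (mod 29). 39 ≡ 11 (mod 28). So 8^{39} ≡ 8^{11} ≡ 3 (mod 29)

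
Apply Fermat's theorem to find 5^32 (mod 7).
By Fermat: 5^{6} ≡ 1 (mod 7). 32 = 5×6 + 2. So 5^{32} ≡ 5^{2} ≡ 4 (mod 7)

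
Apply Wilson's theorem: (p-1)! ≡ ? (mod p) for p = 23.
By Wilson's theorem, (22)! ≡ -1 ≡ 22 (mod 23)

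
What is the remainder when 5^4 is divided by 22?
5^{4} = 625 ≡ 9 mod 22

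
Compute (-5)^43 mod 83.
By repeated squaring mod 83: (-5)^{1}≡78, (-5)^{2}≡25, (-5)^{4}≡44, (-5)^{8}≡27, (-5)^{16}≡65, (-5)^{32}≡75. Then (-5)^{43} = (-5)^{32+8+2+1} ≡ 75 × 27 × 25 × 78 ≡ 25 mod 83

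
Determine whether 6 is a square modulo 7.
By Euler's criterion: 6^{3} ≡ 6 (mod 7). Since this equals -1 (≡ 6), 6 is not a QR.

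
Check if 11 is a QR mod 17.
By Euler's criterion: 11^{8} ≡ 16 (mod 17). Since this equals -1 (≡ 16), 11 is not a QR.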